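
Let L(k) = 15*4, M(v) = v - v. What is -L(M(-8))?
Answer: -60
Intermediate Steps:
M(v) = 0
L(k) = 60
-L(M(-8)) = -1*60 = -60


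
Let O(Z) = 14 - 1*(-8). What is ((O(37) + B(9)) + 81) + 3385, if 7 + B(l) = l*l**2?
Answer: 4210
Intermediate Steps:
B(l) = -7 + l**3 (B(l) = -7 + l*l**2 = -7 + l**3)
O(Z) = 22 (O(Z) = 14 + 8 = 22)
((O(37) + B(9)) + 81) + 3385 = ((22 + (-7 + 9**3)) + 81) + 3385 = ((22 + (-7 + 729)) + 81) + 3385 = ((22 + 722) + 81) + 3385 = (744 + 81) + 3385 = 825 + 3385 = 4210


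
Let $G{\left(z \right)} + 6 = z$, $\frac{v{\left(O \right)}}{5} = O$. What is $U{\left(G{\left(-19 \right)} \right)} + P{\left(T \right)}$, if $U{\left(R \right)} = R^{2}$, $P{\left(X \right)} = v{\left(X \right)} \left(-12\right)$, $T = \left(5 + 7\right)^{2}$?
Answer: $-8015$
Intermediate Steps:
$v{\left(O \right)} = 5 O$
$G{\left(z \right)} = -6 + z$
$T = 144$ ($T = 12^{2} = 144$)
$P{\left(X \right)} = - 60 X$ ($P{\left(X \right)} = 5 X \left(-12\right) = - 60 X$)
$U{\left(G{\left(-19 \right)} \right)} + P{\left(T \right)} = \left(-6 - 19\right)^{2} - 8640 = \left(-25\right)^{2} - 8640 = 625 - 8640 = -8015$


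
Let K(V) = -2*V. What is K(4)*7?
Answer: -56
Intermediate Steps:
K(4)*7 = -2*4*7 = -8*7 = -56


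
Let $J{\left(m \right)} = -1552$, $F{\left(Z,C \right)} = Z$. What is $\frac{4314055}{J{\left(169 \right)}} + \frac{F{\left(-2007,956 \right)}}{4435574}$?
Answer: $- \frac{9567656653717}{3442005424} \approx -2779.7$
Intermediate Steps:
$\frac{4314055}{J{\left(169 \right)}} + \frac{F{\left(-2007,956 \right)}}{4435574} = \frac{4314055}{-1552} - \frac{2007}{4435574} = 4314055 \left(- \frac{1}{1552}\right) - \frac{2007}{4435574} = - \frac{4314055}{1552} - \frac{2007}{4435574} = - \frac{9567656653717}{3442005424}$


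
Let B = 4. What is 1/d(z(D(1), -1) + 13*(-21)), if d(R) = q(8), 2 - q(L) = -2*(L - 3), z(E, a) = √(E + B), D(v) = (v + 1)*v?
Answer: 1/12 ≈ 0.083333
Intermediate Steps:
D(v) = v*(1 + v) (D(v) = (1 + v)*v = v*(1 + v))
z(E, a) = √(4 + E) (z(E, a) = √(E + 4) = √(4 + E))
q(L) = -4 + 2*L (q(L) = 2 - (-2)*(L - 3) = 2 - (-2)*(-3 + L) = 2 - (6 - 2*L) = 2 + (-6 + 2*L) = -4 + 2*L)
d(R) = 12 (d(R) = -4 + 2*8 = -4 + 16 = 12)
1/d(z(D(1), -1) + 13*(-21)) = 1/12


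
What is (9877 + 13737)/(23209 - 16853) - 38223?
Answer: -121460887/3178 ≈ -38219.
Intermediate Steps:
(9877 + 13737)/(23209 - 16853) - 38223 = 23614/6356 - 38223 = 23614*(1/6356) - 38223 = 11807/3178 - 38223 = -121460887/3178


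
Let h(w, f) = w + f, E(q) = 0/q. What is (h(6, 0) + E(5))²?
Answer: 36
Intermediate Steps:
E(q) = 0
h(w, f) = f + w
(h(6, 0) + E(5))² = ((0 + 6) + 0)² = (6 + 0)² = 6² = 36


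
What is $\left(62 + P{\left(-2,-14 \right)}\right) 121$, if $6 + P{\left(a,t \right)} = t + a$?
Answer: $4840$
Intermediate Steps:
$P{\left(a,t \right)} = -6 + a + t$ ($P{\left(a,t \right)} = -6 + \left(t + a\right) = -6 + \left(a + t\right) = -6 + a + t$)
$\left(62 + P{\left(-2,-14 \right)}\right) 121 = \left(62 - 22\right) 121 = 40 \cdot 121 = 4840$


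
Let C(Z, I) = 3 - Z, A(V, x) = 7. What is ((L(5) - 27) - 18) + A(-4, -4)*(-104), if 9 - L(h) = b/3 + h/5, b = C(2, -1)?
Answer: -2296/3 ≈ -765.33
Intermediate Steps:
b = 1 (b = 3 - 1*2 = 3 - 2 = 1)
L(h) = 26/3 - h/5 (L(h) = 9 - (1/3 + h/5) = 9 - (1*(⅓) + h*(⅕)) = 9 - (⅓ + h/5) = 9 + (-⅓ - h/5) = 26/3 - h/5)
((L(5) - 27) - 18) + A(-4, -4)*(-104) = (((26/3 - ⅕*5) - 27) - 18) + 7*(-104) = (((26/3 - 1) - 27) - 18) - 728 = ((23/3 - 27) - 18) - 728 = (-58/3 - 18) - 728 = -112/3 - 728 = -2296/3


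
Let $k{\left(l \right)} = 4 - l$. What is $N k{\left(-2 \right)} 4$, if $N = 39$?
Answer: $936$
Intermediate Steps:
$N k{\left(-2 \right)} 4 = 39 \left(4 - -2\right) 4 = 39 \left(4 + 2\right) 4 = 39 \cdot 6 \cdot 4 = 234 \cdot 4 = 936$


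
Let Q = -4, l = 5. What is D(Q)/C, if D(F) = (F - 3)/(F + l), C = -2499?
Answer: 1/357 ≈ 0.0028011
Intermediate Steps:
D(F) = (-3 + F)/(5 + F) (D(F) = (F - 3)/(F + 5) = (-3 + F)/(5 + F))
D(Q)/C = ((-3 - 4)/(5 - 4))/(-2499) = (-7/1)*(-1/2499) = (1*(-7))*(-1/2499) = -7*(-1/2499) = 1/357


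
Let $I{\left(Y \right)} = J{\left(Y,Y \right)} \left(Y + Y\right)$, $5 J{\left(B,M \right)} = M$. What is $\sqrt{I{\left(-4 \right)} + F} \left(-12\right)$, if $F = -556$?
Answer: $- \frac{24 i \sqrt{3435}}{5} \approx - 281.32 i$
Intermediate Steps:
$J{\left(B,M \right)} = \frac{M}{5}$
$I{\left(Y \right)} = \frac{2 Y^{2}}{5}$ ($I{\left(Y \right)} = \frac{Y}{5} \left(Y + Y\right) = \frac{Y}{5} \cdot 2 Y = \frac{2 Y^{2}}{5}$)
$\sqrt{I{\left(-4 \right)} + F} \left(-12\right) = \sqrt{\frac{2 \left(-4\right)^{2}}{5} - 556} \left(-12\right) = \sqrt{\frac{2}{5} \cdot 16 - 556} \left(-12\right) = \sqrt{\frac{32}{5} - 556} \left(-12\right) = \sqrt{- \frac{2748}{5}} \left(-12\right) = \frac{2 i \sqrt{3435}}{5} \left(-12\right) = - \frac{24 i \sqrt{3435}}{5}$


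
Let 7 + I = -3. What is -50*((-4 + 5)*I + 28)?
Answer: -900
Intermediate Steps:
I = -10 (I = -7 - 3 = -10)
-50*((-4 + 5)*I + 28) = -50*((-4 + 5)*(-10) + 28) = -50*(1*(-10) + 28) = -50*(-10 + 28) = -50*18 = -900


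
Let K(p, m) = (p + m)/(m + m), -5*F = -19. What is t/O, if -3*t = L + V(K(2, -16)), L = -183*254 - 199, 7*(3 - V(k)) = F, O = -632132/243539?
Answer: -132627199237/22124620 ≈ -5994.6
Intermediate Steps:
F = 19/5 (F = -⅕*(-19) = 19/5 ≈ 3.8000)
O = -632132/243539 (O = -632132*1/243539 = -632132/243539 ≈ -2.5956)
K(p, m) = (m + p)/(2*m) (K(p, m) = (m + p)/((2*m)) = (m + p)*(1/(2*m)) = (m + p)/(2*m))
V(k) = 86/35 (V(k) = 3 - ⅐*19/5 = 3 - 19/35 = 86/35)
L = -46681 (L = -46482 - 199 = -46681)
t = 544583/35 (t = -(-46681 + 86/35)/3 = -⅓*(-1633749/35) = 544583/35 ≈ 15560.)
t/O = 544583/(35*(-632132/243539)) = (544583/35)*(-243539/632132) = -132627199237/22124620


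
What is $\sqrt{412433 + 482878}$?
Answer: $3 \sqrt{99479} \approx 946.21$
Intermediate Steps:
$\sqrt{412433 + 482878} = \sqrt{895311} = 3 \sqrt{99479}$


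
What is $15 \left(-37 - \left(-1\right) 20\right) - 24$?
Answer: $-279$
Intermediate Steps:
$15 \left(-37 - \left(-1\right) 20\right) - 24 = 15 \left(-37 - -20\right) - 24 = 15 \left(-37 + 20\right) - 24 = 15 \left(-17\right) - 24 = -255 - 24 = -279$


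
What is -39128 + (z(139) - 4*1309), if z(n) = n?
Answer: -44225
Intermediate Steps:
-39128 + (z(139) - 4*1309) = -39128 + (139 - 4*1309) = -39128 + (139 - 1*5236) = -39128 + (139 - 5236) = -39128 - 5097 = -44225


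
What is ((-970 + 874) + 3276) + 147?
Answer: 3327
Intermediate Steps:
((-970 + 874) + 3276) + 147 = (-96 + 3276) + 147 = 3180 + 147 = 3327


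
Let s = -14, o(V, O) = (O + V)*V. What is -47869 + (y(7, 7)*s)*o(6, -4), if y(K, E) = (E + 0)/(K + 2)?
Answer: -143999/3 ≈ -48000.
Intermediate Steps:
o(V, O) = V*(O + V)
y(K, E) = E/(2 + K)
-47869 + (y(7, 7)*s)*o(6, -4) = -47869 + ((7/(2 + 7))*(-14))*(6*(-4 + 6)) = -47869 + ((7/9)*(-14))*(6*2) = -47869 + ((7*(1/9))*(-14))*12 = -47869 + ((7/9)*(-14))*12 = -47869 - 98/9*12 = -47869 - 392/3 = -143999/3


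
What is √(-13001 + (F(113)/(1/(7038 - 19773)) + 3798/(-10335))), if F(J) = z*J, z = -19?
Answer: 11*√2680510521130/3445 ≈ 5227.7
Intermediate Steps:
F(J) = -19*J
√(-13001 + (F(113)/(1/(7038 - 19773)) + 3798/(-10335))) = √(-13001 + ((-19*113)/(1/(7038 - 19773)) + 3798/(-10335))) = √(-13001 + (-2147/(1/(-12735)) + 3798*(-1/10335))) = √(-13001 + (-2147/(-1/12735) - 1266/3445)) = √(-13001 + (-2147*(-12735) - 1266/3445)) = √(-13001 + (27342045 - 1266/3445)) = √(-13001 + 94193343759/3445) = √(94148555314/3445) = 11*√2680510521130/3445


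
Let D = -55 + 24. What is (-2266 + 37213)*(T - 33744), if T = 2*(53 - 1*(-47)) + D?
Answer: -1173345525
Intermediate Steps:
D = -31
T = 169 (T = 2*(53 - 1*(-47)) - 31 = 2*(53 + 47) - 31 = 2*100 - 31 = 200 - 31 = 169)
(-2266 + 37213)*(T - 33744) = (-2266 + 37213)*(169 - 33744) = 34947*(-33575) = -1173345525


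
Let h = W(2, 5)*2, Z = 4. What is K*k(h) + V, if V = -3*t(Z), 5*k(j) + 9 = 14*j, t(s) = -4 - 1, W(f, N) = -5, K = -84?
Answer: 12591/5 ≈ 2518.2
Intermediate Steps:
h = -10 (h = -5*2 = -10)
t(s) = -5
k(j) = -9/5 + 14*j/5 (k(j) = -9/5 + (14*j)/5 = -9/5 + 14*j/5)
V = 15 (V = -3*(-5) = 15)
K*k(h) + V = -84*(-9/5 + (14/5)*(-10)) + 15 = -84*(-9/5 - 28) + 15 = -84*(-149/5) + 15 = 12516/5 + 15 = 12591/5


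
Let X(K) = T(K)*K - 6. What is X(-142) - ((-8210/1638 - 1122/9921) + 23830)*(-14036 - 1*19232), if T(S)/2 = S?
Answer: 2146829270047958/2708433 ≈ 7.9265e+8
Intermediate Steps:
T(S) = 2*S
X(K) = -6 + 2*K**2 (X(K) = (2*K)*K - 6 = 2*K**2 - 6 = -6 + 2*K**2)
X(-142) - ((-8210/1638 - 1122/9921) + 23830)*(-14036 - 1*19232) = (-6 + 2*(-142)**2) - ((-8210/1638 - 1122/9921) + 23830)*(-14036 - 1*19232) = (-6 + 2*20164) - ((-8210*1/1638 - 1122*1/9921) + 23830)*(-14036 - 19232) = (-6 + 40328) - ((-4105/819 - 374/3307) + 23830)*(-33268) = 40322 - (-13881541/2708433 + 23830)*(-33268) = 40322 - 64528076849*(-33268)/2708433 = 40322 - 1*(-2146720060612532/2708433) = 40322 + 2146720060612532/2708433 = 2146829270047958/2708433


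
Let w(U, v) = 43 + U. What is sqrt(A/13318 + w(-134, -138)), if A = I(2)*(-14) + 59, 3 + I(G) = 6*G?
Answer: I*sqrt(16141482590)/13318 ≈ 9.5397*I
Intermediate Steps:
I(G) = -3 + 6*G
A = -67 (A = (-3 + 6*2)*(-14) + 59 = (-3 + 12)*(-14) + 59 = 9*(-14) + 59 = -126 + 59 = -67)
sqrt(A/13318 + w(-134, -138)) = sqrt(-67/13318 + (43 - 134)) = sqrt(-67*1/13318 - 91) = sqrt(-67/13318 - 91) = sqrt(-1212005/13318) = I*sqrt(16141482590)/13318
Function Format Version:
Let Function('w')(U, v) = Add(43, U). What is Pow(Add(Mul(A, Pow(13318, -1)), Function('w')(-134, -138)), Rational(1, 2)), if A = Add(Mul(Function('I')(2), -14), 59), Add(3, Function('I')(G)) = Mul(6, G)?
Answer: Mul(Rational(1, 13318), I, Pow(16141482590, Rational(1, 2))) ≈ Mul(9.5397, I)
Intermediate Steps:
Function('I')(G) = Add(-3, Mul(6, G))
A = -67 (A = Add(Mul(Add(-3, Mul(6, 2)), -14), 59) = Add(Mul(Add(-3, 12), -14), 59) = Add(Mul(9, -14), 59) = Add(-126, 59) = -67)
Pow(Add(Mul(A, Pow(13318, -1)), Function('w')(-134, -138)), Rational(1, 2)) = Pow(Add(Mul(-67, Pow(13318, -1)), Add(43, -134)), Rational(1, 2)) = Pow(Add(Mul(-67, Rational(1, 13318)), -91), Rational(1, 2)) = Pow(Add(Rational(-67, 13318), -91), Rational(1, 2)) = Pow(Rational(-1212005, 13318), Rational(1, 2)) = Mul(Rational(1, 13318), I, Pow(16141482590, Rational(1, 2)))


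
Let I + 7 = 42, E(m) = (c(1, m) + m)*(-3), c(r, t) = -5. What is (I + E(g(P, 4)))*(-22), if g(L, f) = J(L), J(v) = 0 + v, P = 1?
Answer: -1034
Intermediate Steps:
J(v) = v
g(L, f) = L
E(m) = 15 - 3*m (E(m) = (-5 + m)*(-3) = 15 - 3*m)
I = 35 (I = -7 + 42 = 35)
(I + E(g(P, 4)))*(-22) = (35 + (15 - 3*1))*(-22) = (35 + (15 - 3))*(-22) = (35 + 12)*(-22) = 47*(-22) = -1034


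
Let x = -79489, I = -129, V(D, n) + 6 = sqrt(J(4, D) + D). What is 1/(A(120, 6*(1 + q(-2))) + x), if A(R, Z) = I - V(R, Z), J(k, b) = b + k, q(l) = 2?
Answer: -19903/1584517575 + sqrt(61)/3169035150 ≈ -1.2558e-5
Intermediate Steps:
V(D, n) = -6 + sqrt(4 + 2*D) (V(D, n) = -6 + sqrt((D + 4) + D) = -6 + sqrt((4 + D) + D) = -6 + sqrt(4 + 2*D))
A(R, Z) = -123 - sqrt(4 + 2*R) (A(R, Z) = -129 - (-6 + sqrt(4 + 2*R)) = -129 + (6 - sqrt(4 + 2*R)) = -123 - sqrt(4 + 2*R))
1/(A(120, 6*(1 + q(-2))) + x) = 1/((-123 - sqrt(4 + 2*120)) - 79489) = 1/((-123 - sqrt(4 + 240)) - 79489) = 1/((-123 - sqrt(244)) - 79489) = 1/((-123 - 2*sqrt(61)) - 79489) = 1/(-79612 - 2*sqrt(61))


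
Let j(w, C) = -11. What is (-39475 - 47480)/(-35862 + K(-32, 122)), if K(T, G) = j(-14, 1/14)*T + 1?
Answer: 86955/35509 ≈ 2.4488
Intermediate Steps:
K(T, G) = 1 - 11*T (K(T, G) = -11*T + 1 = 1 - 11*T)
(-39475 - 47480)/(-35862 + K(-32, 122)) = (-39475 - 47480)/(-35862 + (1 - 11*(-32))) = -86955/(-35862 + (1 + 352)) = -86955/(-35862 + 353) = -86955/(-35509) = -86955*(-1/35509) = 86955/35509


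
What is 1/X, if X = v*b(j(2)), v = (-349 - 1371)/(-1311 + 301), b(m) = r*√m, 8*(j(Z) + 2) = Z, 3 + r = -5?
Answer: 101*I*√7/4816 ≈ 0.055486*I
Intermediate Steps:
r = -8 (r = -3 - 5 = -8)
j(Z) = -2 + Z/8
b(m) = -8*√m
v = 172/101 (v = -1720/(-1010) = -1720*(-1/1010) = 172/101 ≈ 1.7030)
X = -688*I*√7/101 (X = 172*(-8*√(-2 + (⅛)*2))/101 = 172*(-8*√(-2 + ¼))/101 = 172*(-4*I*√7)/101 = -688*I*√7/101 ≈ -18.023*I)
1/X = 1/(-688*I*√7/101) = 101*I*√7/4816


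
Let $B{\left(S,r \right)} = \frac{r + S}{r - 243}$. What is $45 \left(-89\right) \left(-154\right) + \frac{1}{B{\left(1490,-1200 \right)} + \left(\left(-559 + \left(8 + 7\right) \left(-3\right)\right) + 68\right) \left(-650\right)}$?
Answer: $\frac{310075511062143}{502740910} \approx 6.1677 \cdot 10^{5}$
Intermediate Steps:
$B{\left(S,r \right)} = \frac{S + r}{-243 + r}$
$45 \left(-89\right) \left(-154\right) + \frac{1}{B{\left(1490,-1200 \right)} + \left(\left(-559 + \left(8 + 7\right) \left(-3\right)\right) + 68\right) \left(-650\right)} = 45 \left(-89\right) \left(-154\right) + \frac{1}{\frac{1490 - 1200}{-243 - 1200} + \left(\left(-559 + \left(8 + 7\right) \left(-3\right)\right) + 68\right) \left(-650\right)} = \left(-4005\right) \left(-154\right) + \frac{1}{\frac{1}{-1443} \cdot 290 + \left(\left(-559 + 15 \left(-3\right)\right) + 68\right) \left(-650\right)} = 616770 + \frac{1}{\left(- \frac{1}{1443}\right) 290 + \left(\left(-559 - 45\right) + 68\right) \left(-650\right)} = 616770 + \frac{1}{- \frac{290}{1443} + \left(-604 + 68\right) \left(-650\right)} = 616770 + \frac{1}{- \frac{290}{1443} - -348400} = 616770 + \frac{1}{- \frac{290}{1443} + 348400} = 616770 + \frac{1}{\frac{502740910}{1443}} = 616770 + \frac{1443}{502740910} = \frac{310075511062143}{502740910}$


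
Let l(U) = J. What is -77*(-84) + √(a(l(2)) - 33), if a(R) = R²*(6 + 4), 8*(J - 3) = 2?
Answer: 6468 + √1162/4 ≈ 6476.5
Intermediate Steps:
J = 13/4 (J = 3 + (⅛)*2 = 3 + ¼ = 13/4 ≈ 3.2500)
l(U) = 13/4
a(R) = 10*R² (a(R) = R²*10 = 10*R²)
-77*(-84) + √(a(l(2)) - 33) = -77*(-84) + √(10*(13/4)² - 33) = 6468 + √(10*(169/16) - 33) = 6468 + √(845/8 - 33) = 6468 + √(581/8) = 6468 + √1162/4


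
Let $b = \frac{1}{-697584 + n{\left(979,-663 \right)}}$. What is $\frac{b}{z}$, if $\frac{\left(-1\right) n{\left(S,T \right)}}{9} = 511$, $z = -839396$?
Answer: $\frac{1}{589409601468} \approx 1.6966 \cdot 10^{-12}$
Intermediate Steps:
$n{\left(S,T \right)} = -4599$ ($n{\left(S,T \right)} = \left(-9\right) 511 = -4599$)
$b = - \frac{1}{702183}$ ($b = \frac{1}{-697584 - 4599} = \frac{1}{-702183} = - \frac{1}{702183} \approx -1.4241 \cdot 10^{-6}$)
$\frac{b}{z} = - \frac{1}{702183 \left(-839396\right)} = \left(- \frac{1}{702183}\right) \left(- \frac{1}{839396}\right) = \frac{1}{589409601468}$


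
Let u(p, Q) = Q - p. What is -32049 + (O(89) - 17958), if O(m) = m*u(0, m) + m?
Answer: -41997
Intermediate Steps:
O(m) = m + m² (O(m) = m*(m - 1*0) + m = m*(m + 0) + m = m*m + m = m² + m = m + m²)
-32049 + (O(89) - 17958) = -32049 + (89*(1 + 89) - 17958) = -32049 + (89*90 - 17958) = -32049 + (8010 - 17958) = -32049 - 9948 = -41997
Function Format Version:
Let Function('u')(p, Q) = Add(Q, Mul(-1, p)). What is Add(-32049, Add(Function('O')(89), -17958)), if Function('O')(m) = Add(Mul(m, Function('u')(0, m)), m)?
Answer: -41997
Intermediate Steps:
Function('O')(m) = Add(m, Pow(m, 2)) (Function('O')(m) = Add(Mul(m, Add(m, Mul(-1, 0))), m) = Add(Mul(m, Add(m, 0)), m) = Add(Mul(m, m), m) = Add(Pow(m, 2), m) = Add(m, Pow(m, 2)))
Add(-32049, Add(Function('O')(89), -17958)) = Add(-32049, Add(Mul(89, Add(1, 89)), -17958)) = Add(-32049, Add(Mul(89, 90), -17958)) = Add(-32049, Add(8010, -17958)) = Add(-32049, -9948) = -41997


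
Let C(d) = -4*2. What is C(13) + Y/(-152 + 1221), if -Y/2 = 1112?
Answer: -10776/1069 ≈ -10.080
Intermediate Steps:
C(d) = -8
Y = -2224 (Y = -2*1112 = -2224)
C(13) + Y/(-152 + 1221) = -8 - 2224/(-152 + 1221) = -8 - 2224/1069 = -10776/1069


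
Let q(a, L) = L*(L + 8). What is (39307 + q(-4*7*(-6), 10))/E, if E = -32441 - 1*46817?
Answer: -39487/79258 ≈ -0.49821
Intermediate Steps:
E = -79258 (E = -32441 - 46817 = -79258)
q(a, L) = L*(8 + L)
(39307 + q(-4*7*(-6), 10))/E = (39307 + 10*(8 + 10))/(-79258) = (39307 + 10*18)*(-1/79258) = (39307 + 180)*(-1/79258) = 39487*(-1/79258) = -39487/79258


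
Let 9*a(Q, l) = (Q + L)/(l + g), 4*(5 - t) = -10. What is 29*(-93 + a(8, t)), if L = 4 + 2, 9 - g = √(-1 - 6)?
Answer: -9028715/3351 + 1624*I*√7/10053 ≈ -2694.3 + 0.4274*I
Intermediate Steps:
t = 15/2 (t = 5 - ¼*(-10) = 5 + 5/2 = 15/2 ≈ 7.5000)
g = 9 - I*√7 (g = 9 - √(-1 - 6) = 9 - √(-7) = 9 - I*√7 ≈ 9.0 - 2.6458*I)
L = 6
a(Q, l) = (6 + Q)/(9*(9 + l - I*√7)) (a(Q, l) = ((Q + 6)/(l + (9 - I*√7)))/9 = ((6 + Q)/(9 + l - I*√7))/9 = (6 + Q)/(9*(9 + l - I*√7)))
29*(-93 + a(8, t)) = 29*(-93 + (6 + 8)/(9*(9 + 15/2 - I*√7))) = 29*(-93 + (⅑)*14/(33/2 - I*√7)) = 29*(-93 + 14/(9*(33/2 - I*√7))) = -2697 + 406/(9*(33/2 - I*√7))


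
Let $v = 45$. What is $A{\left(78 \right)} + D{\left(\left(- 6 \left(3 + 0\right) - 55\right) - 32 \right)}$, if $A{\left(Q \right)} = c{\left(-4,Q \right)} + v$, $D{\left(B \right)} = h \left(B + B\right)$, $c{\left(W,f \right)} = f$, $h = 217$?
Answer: $-45447$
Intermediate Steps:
$D{\left(B \right)} = 434 B$ ($D{\left(B \right)} = 217 \left(B + B\right) = 217 \cdot 2 B = 434 B$)
$A{\left(Q \right)} = 45 + Q$ ($A{\left(Q \right)} = Q + 45 = 45 + Q$)
$A{\left(78 \right)} + D{\left(\left(- 6 \left(3 + 0\right) - 55\right) - 32 \right)} = \left(45 + 78\right) + 434 \left(\left(- 6 \left(3 + 0\right) - 55\right) - 32\right) = 123 + 434 \left(\left(- 6 \cdot 3 - 55\right) - 32\right) = 123 + 434 \left(\left(\left(-1\right) 18 - 55\right) - 32\right) = 123 + 434 \left(\left(-18 - 55\right) - 32\right) = 123 + 434 \left(-73 - 32\right) = 123 + 434 \left(-105\right) = 123 - 45570 = -45447$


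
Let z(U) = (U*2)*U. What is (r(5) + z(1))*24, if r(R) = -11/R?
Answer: -24/5 ≈ -4.8000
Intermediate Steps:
z(U) = 2*U² (z(U) = (2*U)*U = 2*U²)
(r(5) + z(1))*24 = (-11/5 + 2*1²)*24 = (-11*⅕ + 2*1)*24 = (-11/5 + 2)*24 = -⅕*24 = -24/5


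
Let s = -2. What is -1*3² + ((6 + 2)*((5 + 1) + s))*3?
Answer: 87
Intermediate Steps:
-1*3² + ((6 + 2)*((5 + 1) + s))*3 = -1*3² + ((6 + 2)*((5 + 1) - 2))*3 = -1*9 + (8*(6 - 2))*3 = -9 + (8*4)*3 = -9 + 32*3 = -9 + 96 = 87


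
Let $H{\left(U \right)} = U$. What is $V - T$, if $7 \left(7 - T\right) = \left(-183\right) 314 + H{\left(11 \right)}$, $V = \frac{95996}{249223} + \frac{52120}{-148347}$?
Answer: $- \frac{2125851593396536}{258800390667} \approx -8214.3$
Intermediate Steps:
$V = \frac{1251215852}{36971484381}$ ($V = 95996 \cdot \frac{1}{249223} + 52120 \left(- \frac{1}{148347}\right) = \frac{95996}{249223} - \frac{52120}{148347} = \frac{1251215852}{36971484381} \approx 0.033843$)
$T = \frac{57500}{7}$ ($T = 7 - \frac{\left(-183\right) 314 + 11}{7} = 7 - \frac{-57462 + 11}{7} = 7 - - \frac{57451}{7} = 7 + \frac{57451}{7} = \frac{57500}{7} \approx 8214.3$)
$V - T = \frac{1251215852}{36971484381} - \frac{57500}{7} = - \frac{2125851593396536}{258800390667}$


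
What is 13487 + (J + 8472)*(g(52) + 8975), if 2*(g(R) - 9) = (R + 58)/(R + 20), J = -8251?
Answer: 143936627/72 ≈ 1.9991e+6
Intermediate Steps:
g(R) = 9 + (58 + R)/(2*(20 + R)) (g(R) = 9 + ((R + 58)/(R + 20))/2 = 9 + ((58 + R)/(20 + R))/2 = 9 + (58 + R)/(2*(20 + R)))
13487 + (J + 8472)*(g(52) + 8975) = 13487 + (-8251 + 8472)*(19*(22 + 52)/(2*(20 + 52)) + 8975) = 13487 + 221*((19/2)*74/72 + 8975) = 13487 + 221*((19/2)*(1/72)*74 + 8975) = 13487 + 221*(703/72 + 8975) = 13487 + 221*(646903/72) = 13487 + 142965563/72 = 143936627/72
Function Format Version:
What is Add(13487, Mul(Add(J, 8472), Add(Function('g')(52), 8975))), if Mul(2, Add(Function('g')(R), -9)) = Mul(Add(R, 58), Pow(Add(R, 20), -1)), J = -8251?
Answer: Rational(143936627, 72) ≈ 1.9991e+6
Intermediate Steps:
Function('g')(R) = Add(9, Mul(Rational(1, 2), Pow(Add(20, R), -1), Add(58, R))) (Function('g')(R) = Add(9, Mul(Rational(1, 2), Mul(Add(R, 58), Pow(Add(R, 20), -1)))) = Add(9, Mul(Rational(1, 2), Mul(Add(58, R), Pow(Add(20, R), -1)))) = Add(9, Mul(Rational(1, 2), Mul(Pow(Add(20, R), -1), Add(58, R)))) = Add(9, Mul(Rational(1, 2), Pow(Add(20, R), -1), Add(58, R))))
Add(13487, Mul(Add(J, 8472), Add(Function('g')(52), 8975))) = Add(13487, Mul(Add(-8251, 8472), Add(Mul(Rational(19, 2), Pow(Add(20, 52), -1), Add(22, 52)), 8975))) = Add(13487, Mul(221, Add(Mul(Rational(19, 2), Pow(72, -1), 74), 8975))) = Add(13487, Mul(221, Add(Mul(Rational(19, 2), Rational(1, 72), 74), 8975))) = Add(13487, Mul(221, Add(Rational(703, 72), 8975))) = Add(13487, Mul(221, Rational(646903, 72))) = Add(13487, Rational(142965563, 72)) = Rational(143936627, 72)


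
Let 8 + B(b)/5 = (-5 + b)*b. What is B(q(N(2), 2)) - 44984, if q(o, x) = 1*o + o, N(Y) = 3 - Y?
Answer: -45054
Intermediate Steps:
q(o, x) = 2*o (q(o, x) = o + o = 2*o)
B(b) = -40 + 5*b*(-5 + b) (B(b) = -40 + 5*((-5 + b)*b) = -40 + 5*(b*(-5 + b)) = -40 + 5*b*(-5 + b))
B(q(N(2), 2)) - 44984 = (-40 - 50*(3 - 1*2) + 5*(2*(3 - 1*2))**2) - 44984 = (-40 - 50*(3 - 2) + 5*(2*(3 - 2))**2) - 44984 = (-40 - 50 + 5*(2*1)**2) - 44984 = (-40 - 25*2 + 5*2**2) - 44984 = (-40 - 50 + 5*4) - 44984 = (-40 - 50 + 20) - 44984 = -70 - 44984 = -45054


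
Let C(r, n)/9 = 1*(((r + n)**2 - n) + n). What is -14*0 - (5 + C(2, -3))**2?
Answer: -196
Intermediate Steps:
C(r, n) = 9*(n + r)**2 (C(r, n) = 9*(1*(((r + n)**2 - n) + n)) = 9*(1*(((n + r)**2 - n) + n)) = 9*(1*(n + r)**2) = 9*(n + r)**2)
-14*0 - (5 + C(2, -3))**2 = -14*0 - (5 + 9*(-3 + 2)**2)**2 = 0 - (5 + 9*(-1)**2)**2 = 0 - (5 + 9*1)**2 = 0 - (5 + 9)**2 = 0 - 1*14**2 = 0 - 1*196 = 0 - 196 = -196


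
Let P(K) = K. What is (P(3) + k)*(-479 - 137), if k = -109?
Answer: 65296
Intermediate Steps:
(P(3) + k)*(-479 - 137) = (3 - 109)*(-479 - 137) = -106*(-616) = 65296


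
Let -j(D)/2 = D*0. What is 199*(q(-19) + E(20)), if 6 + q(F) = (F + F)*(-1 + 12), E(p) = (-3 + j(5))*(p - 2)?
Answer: -95122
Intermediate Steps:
j(D) = 0 (j(D) = -2*D*0 = -2*0 = 0)
E(p) = 6 - 3*p (E(p) = (-3 + 0)*(p - 2) = -3*(-2 + p) = 6 - 3*p)
q(F) = -6 + 22*F (q(F) = -6 + (F + F)*(-1 + 12) = -6 + (2*F)*11 = -6 + 22*F)
199*(q(-19) + E(20)) = 199*((-6 + 22*(-19)) + (6 - 3*20)) = 199*((-6 - 418) + (6 - 60)) = 199*(-424 - 54) = 199*(-478) = -95122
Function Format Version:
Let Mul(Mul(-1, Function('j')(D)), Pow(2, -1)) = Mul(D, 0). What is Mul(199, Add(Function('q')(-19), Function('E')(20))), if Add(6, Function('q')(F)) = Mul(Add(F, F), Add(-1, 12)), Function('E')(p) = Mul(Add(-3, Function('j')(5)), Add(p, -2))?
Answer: -95122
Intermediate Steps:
Function('j')(D) = 0 (Function('j')(D) = Mul(-2, Mul(D, 0)) = Mul(-2, 0) = 0)
Function('E')(p) = Add(6, Mul(-3, p)) (Function('E')(p) = Mul(Add(-3, 0), Add(p, -2)) = Mul(-3, Add(-2, p)) = Add(6, Mul(-3, p)))
Function('q')(F) = Add(-6, Mul(22, F)) (Function('q')(F) = Add(-6, Mul(Add(F, F), Add(-1, 12))) = Add(-6, Mul(Mul(2, F), 11)) = Add(-6, Mul(22, F)))
Mul(199, Add(Function('q')(-19), Function('E')(20))) = Mul(199, Add(Add(-6, Mul(22, -19)), Add(6, Mul(-3, 20)))) = Mul(199, Add(Add(-6, -418), Add(6, -60))) = Mul(199, Add(-424, -54)) = Mul(199, -478) = -95122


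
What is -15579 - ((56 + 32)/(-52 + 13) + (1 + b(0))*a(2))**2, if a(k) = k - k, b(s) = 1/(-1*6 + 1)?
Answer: -23703403/1521 ≈ -15584.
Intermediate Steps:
b(s) = -1/5 (b(s) = 1/(-6 + 1) = 1/(-5) = -1/5)
a(k) = 0
-15579 - ((56 + 32)/(-52 + 13) + (1 + b(0))*a(2))**2 = -15579 - ((56 + 32)/(-52 + 13) + (1 - 1/5)*0)**2 = -15579 - (88/(-39) + (4/5)*0)**2 = -15579 - (88*(-1/39) + 0)**2 = -15579 - (-88/39 + 0)**2 = -15579 - (-88/39)**2 = -15579 - 1*7744/1521 = -15579 - 7744/1521 = -23703403/1521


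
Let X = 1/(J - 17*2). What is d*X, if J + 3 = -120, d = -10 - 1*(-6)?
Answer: 4/157 ≈ 0.025478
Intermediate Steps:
d = -4 (d = -10 + 6 = -4)
J = -123 (J = -3 - 120 = -123)
X = -1/157 (X = 1/(-123 - 17*2) = 1/(-123 - 34) = 1/(-157) = -1/157 ≈ -0.0063694)
d*X = -4*(-1/157) = 4/157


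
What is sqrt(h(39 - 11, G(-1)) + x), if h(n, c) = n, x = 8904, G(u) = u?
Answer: 2*sqrt(2233) ≈ 94.509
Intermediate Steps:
sqrt(h(39 - 11, G(-1)) + x) = sqrt((39 - 11) + 8904) = sqrt(28 + 8904) = sqrt(8932) = 2*sqrt(2233)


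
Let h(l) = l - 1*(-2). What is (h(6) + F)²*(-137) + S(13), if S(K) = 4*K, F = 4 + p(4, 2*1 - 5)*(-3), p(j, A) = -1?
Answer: -30773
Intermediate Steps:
h(l) = 2 + l (h(l) = l + 2 = 2 + l)
F = 7 (F = 4 - 1*(-3) = 4 + 3 = 7)
(h(6) + F)²*(-137) + S(13) = ((2 + 6) + 7)²*(-137) + 4*13 = (8 + 7)²*(-137) + 52 = 15²*(-137) + 52 = 225*(-137) + 52 = -30825 + 52 = -30773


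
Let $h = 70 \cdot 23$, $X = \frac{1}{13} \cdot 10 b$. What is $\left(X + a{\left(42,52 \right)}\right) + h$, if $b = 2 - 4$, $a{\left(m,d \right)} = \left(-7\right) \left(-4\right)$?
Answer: $\frac{21274}{13} \approx 1636.5$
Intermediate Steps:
$a{\left(m,d \right)} = 28$
$b = -2$
$X = - \frac{20}{13}$ ($X = \frac{1}{13} \cdot 10 \left(-2\right) = \frac{10}{13} \left(-2\right) = - \frac{20}{13} \approx -1.5385$)
$h = 1610$
$\left(X + a{\left(42,52 \right)}\right) + h = \left(- \frac{20}{13} + 28\right) + 1610 = \frac{344}{13} + 1610 = \frac{21274}{13}$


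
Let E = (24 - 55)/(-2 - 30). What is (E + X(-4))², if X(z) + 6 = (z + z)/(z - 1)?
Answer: 301401/25600 ≈ 11.773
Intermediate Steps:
X(z) = -6 + 2*z/(-1 + z) (X(z) = -6 + (z + z)/(z - 1) = -6 + (2*z)/(-1 + z) = -6 + 2*z/(-1 + z))
E = 31/32 (E = -31/(-32) = -31*(-1/32) = 31/32 ≈ 0.96875)
(E + X(-4))² = (31/32 + 2*(3 - 2*(-4))/(-1 - 4))² = (31/32 + 2*(3 + 8)/(-5))² = (31/32 + 2*(-⅕)*11)² = (31/32 - 22/5)² = (-549/160)² = 301401/25600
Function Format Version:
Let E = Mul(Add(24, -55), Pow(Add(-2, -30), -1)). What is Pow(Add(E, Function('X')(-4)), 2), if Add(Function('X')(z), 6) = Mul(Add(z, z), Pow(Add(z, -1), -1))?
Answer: Rational(301401, 25600) ≈ 11.773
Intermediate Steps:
Function('X')(z) = Add(-6, Mul(2, z, Pow(Add(-1, z), -1))) (Function('X')(z) = Add(-6, Mul(Add(z, z), Pow(Add(z, -1), -1))) = Add(-6, Mul(Mul(2, z), Pow(Add(-1, z), -1))) = Add(-6, Mul(2, z, Pow(Add(-1, z), -1))))
E = Rational(31, 32) (E = Mul(-31, Pow(-32, -1)) = Mul(-31, Rational(-1, 32)) = Rational(31, 32) ≈ 0.96875)
Pow(Add(E, Function('X')(-4)), 2) = Pow(Add(Rational(31, 32), Mul(2, Pow(Add(-1, -4), -1), Add(3, Mul(-2, -4)))), 2) = Pow(Add(Rational(31, 32), Mul(2, Pow(-5, -1), Add(3, 8))), 2) = Pow(Add(Rational(31, 32), Mul(2, Rational(-1, 5), 11)), 2) = Pow(Add(Rational(31, 32), Rational(-22, 5)), 2) = Pow(Rational(-549, 160), 2) = Rational(301401, 25600)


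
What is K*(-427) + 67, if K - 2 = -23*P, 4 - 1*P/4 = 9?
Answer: -197207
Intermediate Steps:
P = -20 (P = 16 - 4*9 = 16 - 36 = -20)
K = 462 (K = 2 - 23*(-20) = 2 + 460 = 462)
K*(-427) + 67 = 462*(-427) + 67 = -197274 + 67 = -197207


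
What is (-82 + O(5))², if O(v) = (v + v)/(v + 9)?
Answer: 323761/49 ≈ 6607.4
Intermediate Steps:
O(v) = 2*v/(9 + v) (O(v) = (2*v)/(9 + v) = 2*v/(9 + v))
(-82 + O(5))² = (-82 + 2*5/(9 + 5))² = (-82 + 2*5/14)² = (-82 + 2*5*(1/14))² = (-82 + 5/7)² = (-569/7)² = 323761/49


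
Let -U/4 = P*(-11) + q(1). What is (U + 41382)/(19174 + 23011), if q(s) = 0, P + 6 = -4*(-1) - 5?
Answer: 3734/3835 ≈ 0.97366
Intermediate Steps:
P = -7 (P = -6 + (-4*(-1) - 5) = -6 + (4 - 5) = -6 - 1 = -7)
U = -308 (U = -4*(-7*(-11) + 0) = -4*(77 + 0) = -4*77 = -308)
(U + 41382)/(19174 + 23011) = (-308 + 41382)/(19174 + 23011) = 41074/42185 = 41074*(1/42185) = 3734/3835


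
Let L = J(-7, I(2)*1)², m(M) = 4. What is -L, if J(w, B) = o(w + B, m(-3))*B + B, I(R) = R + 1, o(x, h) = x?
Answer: -81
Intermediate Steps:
I(R) = 1 + R
J(w, B) = B + B*(B + w) (J(w, B) = (w + B)*B + B = (B + w)*B + B = B*(B + w) + B = B + B*(B + w))
L = 81 (L = (((1 + 2)*1)*(1 + (1 + 2)*1 - 7))² = ((3*1)*(1 + 3*1 - 7))² = (3*(1 + 3 - 7))² = (3*(-3))² = (-9)² = 81)
-L = -1*81 = -81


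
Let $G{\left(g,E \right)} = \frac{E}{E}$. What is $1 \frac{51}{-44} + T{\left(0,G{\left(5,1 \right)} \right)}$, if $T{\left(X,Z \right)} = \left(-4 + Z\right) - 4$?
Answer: $- \frac{359}{44} \approx -8.1591$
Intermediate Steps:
$G{\left(g,E \right)} = 1$
$T{\left(X,Z \right)} = -8 + Z$
$1 \frac{51}{-44} + T{\left(0,G{\left(5,1 \right)} \right)} = 1 \frac{51}{-44} + \left(-8 + 1\right) = 1 \cdot 51 \left(- \frac{1}{44}\right) - 7 = 1 \left(- \frac{51}{44}\right) - 7 = - \frac{51}{44} - 7 = - \frac{359}{44}$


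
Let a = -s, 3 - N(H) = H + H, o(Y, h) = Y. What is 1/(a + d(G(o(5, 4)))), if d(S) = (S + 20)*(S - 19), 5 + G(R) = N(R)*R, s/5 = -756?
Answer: 1/4960 ≈ 0.00020161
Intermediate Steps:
s = -3780 (s = 5*(-756) = -3780)
N(H) = 3 - 2*H (N(H) = 3 - (H + H) = 3 - 2*H)
G(R) = -5 + R*(3 - 2*R) (G(R) = -5 + (3 - 2*R)*R = -5 + R*(3 - 2*R))
d(S) = (-19 + S)*(20 + S) (d(S) = (20 + S)*(-19 + S) = (-19 + S)*(20 + S))
a = 3780 (a = -1*(-3780) = 3780)
1/(a + d(G(o(5, 4)))) = 1/(3780 + (-380 + (-5 - 1*5*(-3 + 2*5)) + (-5 - 1*5*(-3 + 2*5))²)) = 1/(3780 + (-380 + (-5 - 1*5*(-3 + 10)) + (-5 - 1*5*(-3 + 10))²)) = 1/(3780 + (-380 + (-5 - 1*5*7) + (-5 - 1*5*7)²)) = 1/(3780 + (-380 + (-5 - 35) + (-5 - 35)²)) = 1/(3780 + (-380 - 40 + (-40)²)) = 1/(3780 + (-380 - 40 + 1600)) = 1/(3780 + 1180) = 1/4960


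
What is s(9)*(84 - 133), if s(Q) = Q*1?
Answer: -441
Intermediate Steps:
s(Q) = Q
s(9)*(84 - 133) = 9*(84 - 133) = 9*(-49) = -441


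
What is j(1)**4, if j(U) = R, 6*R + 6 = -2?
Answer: 256/81 ≈ 3.1605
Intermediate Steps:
R = -4/3 (R = -1 + (1/6)*(-2) = -1 - 1/3 = -4/3 ≈ -1.3333)
j(U) = -4/3
j(1)**4 = (-4/3)**4 = 256/81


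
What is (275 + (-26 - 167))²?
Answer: 6724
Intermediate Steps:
(275 + (-26 - 167))² = (275 - 193)² = 82² = 6724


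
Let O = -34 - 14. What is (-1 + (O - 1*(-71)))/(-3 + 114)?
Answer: 22/111 ≈ 0.19820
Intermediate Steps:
O = -48
(-1 + (O - 1*(-71)))/(-3 + 114) = (-1 + (-48 - 1*(-71)))/(-3 + 114) = (-1 + (-48 + 71))/111 = (-1 + 23)*(1/111) = 22*(1/111) = 22/111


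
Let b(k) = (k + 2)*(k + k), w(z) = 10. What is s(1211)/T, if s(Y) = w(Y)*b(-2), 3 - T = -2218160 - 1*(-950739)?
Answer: 0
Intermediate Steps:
T = 1267424 (T = 3 - (-2218160 - 1*(-950739)) = 3 - (-2218160 + 950739) = 3 - 1*(-1267421) = 3 + 1267421 = 1267424)
b(k) = 2*k*(2 + k) (b(k) = (2 + k)*(2*k) = 2*k*(2 + k))
s(Y) = 0 (s(Y) = 10*(2*(-2)*(2 - 2)) = 10*(2*(-2)*0) = 10*0 = 0)
s(1211)/T = 0/1267424 = 0*(1/1267424) = 0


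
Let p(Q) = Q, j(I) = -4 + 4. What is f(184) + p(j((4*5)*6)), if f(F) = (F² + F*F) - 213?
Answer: 67499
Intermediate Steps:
j(I) = 0
f(F) = -213 + 2*F² (f(F) = (F² + F²) - 213 = 2*F² - 213 = -213 + 2*F²)
f(184) + p(j((4*5)*6)) = (-213 + 2*184²) + 0 = (-213 + 2*33856) + 0 = (-213 + 67712) + 0 = 67499 + 0 = 67499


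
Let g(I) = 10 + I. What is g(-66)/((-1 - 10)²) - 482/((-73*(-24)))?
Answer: -78217/105996 ≈ -0.73792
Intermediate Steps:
g(-66)/((-1 - 10)²) - 482/((-73*(-24))) = (10 - 66)/((-1 - 10)²) - 482/((-73*(-24))) = -56/((-11)²) - 482/1752 = -56/121 - 482*1/1752 = -56*1/121 - 241/876 = -56/121 - 241/876 = -78217/105996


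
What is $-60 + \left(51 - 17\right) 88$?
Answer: $2932$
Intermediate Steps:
$-60 + \left(51 - 17\right) 88 = -60 + 34 \cdot 88 = -60 + 2992 = 2932$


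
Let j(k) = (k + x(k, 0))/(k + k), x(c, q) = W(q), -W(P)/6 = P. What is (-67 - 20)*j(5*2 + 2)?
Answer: -87/2 ≈ -43.500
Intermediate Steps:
W(P) = -6*P
x(c, q) = -6*q
j(k) = ½ (j(k) = (k - 6*0)/(k + k) = (k + 0)/((2*k)) = k*(1/(2*k)) = ½)
(-67 - 20)*j(5*2 + 2) = (-67 - 20)*(½) = -87*½ = -87/2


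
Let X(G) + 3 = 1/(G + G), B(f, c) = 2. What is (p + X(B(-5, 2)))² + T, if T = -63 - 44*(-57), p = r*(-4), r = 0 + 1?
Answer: 39849/16 ≈ 2490.6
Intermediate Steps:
r = 1
X(G) = -3 + 1/(2*G) (X(G) = -3 + 1/(G + G) = -3 + 1/(2*G))
p = -4 (p = 1*(-4) = -4)
T = 2445 (T = -63 + 2508 = 2445)
(p + X(B(-5, 2)))² + T = (-4 + (-3 + (½)/2))² + 2445 = (-4 + (-3 + (½)*(½)))² + 2445 = (-4 + (-3 + ¼))² + 2445 = (-4 - 11/4)² + 2445 = (-27/4)² + 2445 = 729/16 + 2445 = 39849/16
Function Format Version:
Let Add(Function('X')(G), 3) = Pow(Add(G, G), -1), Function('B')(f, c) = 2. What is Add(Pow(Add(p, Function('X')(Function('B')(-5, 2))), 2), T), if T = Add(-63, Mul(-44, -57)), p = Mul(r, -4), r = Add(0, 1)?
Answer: Rational(39849, 16) ≈ 2490.6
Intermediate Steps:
r = 1
Function('X')(G) = Add(-3, Mul(Rational(1, 2), Pow(G, -1))) (Function('X')(G) = Add(-3, Pow(Add(G, G), -1)) = Add(-3, Pow(Mul(2, G), -1)) = Add(-3, Mul(Rational(1, 2), Pow(G, -1))))
p = -4 (p = Mul(1, -4) = -4)
T = 2445 (T = Add(-63, 2508) = 2445)
Add(Pow(Add(p, Function('X')(Function('B')(-5, 2))), 2), T) = Add(Pow(Add(-4, Add(-3, Mul(Rational(1, 2), Pow(2, -1)))), 2), 2445) = Add(Pow(Add(-4, Add(-3, Mul(Rational(1, 2), Rational(1, 2)))), 2), 2445) = Add(Pow(Add(-4, Add(-3, Rational(1, 4))), 2), 2445) = Add(Pow(Add(-4, Rational(-11, 4)), 2), 2445) = Add(Pow(Rational(-27, 4), 2), 2445) = Add(Rational(729, 16), 2445) = Rational(39849, 16)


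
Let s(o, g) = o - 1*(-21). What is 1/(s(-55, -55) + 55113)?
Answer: 1/55079 ≈ 1.8156e-5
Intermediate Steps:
s(o, g) = 21 + o (s(o, g) = o + 21 = 21 + o)
1/(s(-55, -55) + 55113) = 1/((21 - 55) + 55113) = 1/(-34 + 55113) = 1/55079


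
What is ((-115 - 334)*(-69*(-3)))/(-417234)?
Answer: 30981/139078 ≈ 0.22276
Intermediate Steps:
((-115 - 334)*(-69*(-3)))/(-417234) = -449*207*(-1/417234) = -92943*(-1/417234) = 30981/139078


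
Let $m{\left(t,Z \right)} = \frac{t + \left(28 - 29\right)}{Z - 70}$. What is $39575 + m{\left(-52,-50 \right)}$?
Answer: $\frac{4749053}{120} \approx 39575.0$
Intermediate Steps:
$m{\left(t,Z \right)} = \frac{-1 + t}{-70 + Z}$ ($m{\left(t,Z \right)} = \frac{t + \left(28 - 29\right)}{-70 + Z} = \frac{t - 1}{-70 + Z} = \frac{-1 + t}{-70 + Z}$)
$39575 + m{\left(-52,-50 \right)} = 39575 + \frac{-1 - 52}{-70 - 50} = 39575 + \frac{1}{-120} \left(-53\right) = 39575 - - \frac{53}{120} = 39575 + \frac{53}{120} = \frac{4749053}{120}$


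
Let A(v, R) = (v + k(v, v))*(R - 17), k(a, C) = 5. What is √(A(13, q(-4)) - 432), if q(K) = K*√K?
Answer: 3*√(-82 - 16*I) ≈ 2.6379 - 27.294*I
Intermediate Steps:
q(K) = K^(3/2)
A(v, R) = (-17 + R)*(5 + v) (A(v, R) = (v + 5)*(R - 17) = (5 + v)*(-17 + R) = (-17 + R)*(5 + v))
√(A(13, q(-4)) - 432) = √((-85 - 17*13 + 5*(-4)^(3/2) + (-4)^(3/2)*13) - 432) = √((-85 - 221 + 5*(-8*I) - 8*I*13) - 432) = √((-85 - 221 - 40*I - 104*I) - 432) = √((-306 - 144*I) - 432) = √(-738 - 144*I)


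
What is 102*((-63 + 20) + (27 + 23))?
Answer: 714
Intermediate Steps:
102*((-63 + 20) + (27 + 23)) = 102*(-43 + 50) = 102*7 = 714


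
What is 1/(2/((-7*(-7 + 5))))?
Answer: 7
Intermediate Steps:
1/(2/((-7*(-7 + 5)))) = 1/(2/((-7*(-2)))) = 1/(2/14) = 1/(2*(1/14)) = 1/(⅐) = 7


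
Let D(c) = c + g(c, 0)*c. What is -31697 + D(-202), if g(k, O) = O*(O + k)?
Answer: -31899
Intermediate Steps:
D(c) = c (D(c) = c + (0*(0 + c))*c = c + (0*c)*c = c + 0*c = c + 0 = c)
-31697 + D(-202) = -31697 - 202 = -31899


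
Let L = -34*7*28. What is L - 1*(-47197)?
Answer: 40533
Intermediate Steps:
L = -6664 (L = -238*28 = -6664)
L - 1*(-47197) = -6664 - 1*(-47197) = -6664 + 47197 = 40533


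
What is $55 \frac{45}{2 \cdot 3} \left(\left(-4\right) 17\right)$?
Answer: $-28050$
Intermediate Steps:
$55 \frac{45}{2 \cdot 3} \left(\left(-4\right) 17\right) = 55 \cdot \frac{45}{6} \left(-68\right) = 55 \cdot 45 \cdot \frac{1}{6} \left(-68\right) = 55 \cdot \frac{15}{2} \left(-68\right) = \frac{825}{2} \left(-68\right) = -28050$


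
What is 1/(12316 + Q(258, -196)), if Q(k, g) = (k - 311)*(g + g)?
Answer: 1/33092 ≈ 3.0219e-5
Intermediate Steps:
Q(k, g) = 2*g*(-311 + k) (Q(k, g) = (-311 + k)*(2*g) = 2*g*(-311 + k))
1/(12316 + Q(258, -196)) = 1/(12316 + 2*(-196)*(-311 + 258)) = 1/(12316 + 2*(-196)*(-53)) = 1/(12316 + 20776) = 1/33092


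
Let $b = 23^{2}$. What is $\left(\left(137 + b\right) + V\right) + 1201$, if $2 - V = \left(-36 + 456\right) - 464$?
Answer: $1913$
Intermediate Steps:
$b = 529$
$V = 46$ ($V = 2 - \left(\left(-36 + 456\right) - 464\right) = 2 - \left(420 - 464\right) = 2 - -44 = 2 + 44 = 46$)
$\left(\left(137 + b\right) + V\right) + 1201 = \left(\left(137 + 529\right) + 46\right) + 1201 = \left(666 + 46\right) + 1201 = 712 + 1201 = 1913$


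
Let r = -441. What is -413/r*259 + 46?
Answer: 2597/9 ≈ 288.56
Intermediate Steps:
-413/r*259 + 46 = -413/(-441)*259 + 46 = -413*(-1/441)*259 + 46 = (59/63)*259 + 46 = 2183/9 + 46 = 2597/9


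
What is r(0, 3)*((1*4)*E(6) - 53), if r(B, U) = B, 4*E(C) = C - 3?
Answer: 0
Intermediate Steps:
E(C) = -3/4 + C/4 (E(C) = (C - 3)/4 = (-3 + C)/4 = -3/4 + C/4)
r(0, 3)*((1*4)*E(6) - 53) = 0*((1*4)*(-3/4 + (1/4)*6) - 53) = 0*(4*(-3/4 + 3/2) - 53) = 0*(4*(3/4) - 53) = 0*(3 - 53) = 0*(-50) = 0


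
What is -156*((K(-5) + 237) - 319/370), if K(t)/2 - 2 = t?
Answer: -6641778/185 ≈ -35902.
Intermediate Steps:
K(t) = 4 + 2*t
-156*((K(-5) + 237) - 319/370) = -156*(((4 + 2*(-5)) + 237) - 319/370) = -156*(((4 - 10) + 237) - 319*1/370) = -156*((-6 + 237) - 319/370) = -156*(231 - 319/370) = -156*85151/370 = -6641778/185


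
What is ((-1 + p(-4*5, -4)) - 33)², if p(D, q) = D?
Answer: 2916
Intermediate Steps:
((-1 + p(-4*5, -4)) - 33)² = ((-1 - 4*5) - 33)² = ((-1 - 20) - 33)² = (-21 - 33)² = (-54)² = 2916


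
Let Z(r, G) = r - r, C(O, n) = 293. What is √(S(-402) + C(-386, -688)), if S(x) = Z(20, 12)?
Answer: √293 ≈ 17.117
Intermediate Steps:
Z(r, G) = 0
S(x) = 0
√(S(-402) + C(-386, -688)) = √(0 + 293) = √293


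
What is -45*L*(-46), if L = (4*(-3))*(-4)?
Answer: 99360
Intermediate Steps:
L = 48 (L = -12*(-4) = 48)
-45*L*(-46) = -45*48*(-46) = -2160*(-46) = 99360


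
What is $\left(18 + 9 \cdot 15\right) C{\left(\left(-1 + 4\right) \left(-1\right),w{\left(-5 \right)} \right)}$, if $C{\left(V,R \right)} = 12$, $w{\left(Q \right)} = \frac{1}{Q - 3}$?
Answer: $1836$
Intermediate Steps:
$w{\left(Q \right)} = \frac{1}{-3 + Q}$
$\left(18 + 9 \cdot 15\right) C{\left(\left(-1 + 4\right) \left(-1\right),w{\left(-5 \right)} \right)} = \left(18 + 9 \cdot 15\right) 12 = \left(18 + 135\right) 12 = 153 \cdot 12 = 1836$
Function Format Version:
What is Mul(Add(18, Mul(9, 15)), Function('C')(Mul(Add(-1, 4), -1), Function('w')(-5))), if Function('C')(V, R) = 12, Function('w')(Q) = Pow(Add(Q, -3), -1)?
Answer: 1836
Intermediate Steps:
Function('w')(Q) = Pow(Add(-3, Q), -1)
Mul(Add(18, Mul(9, 15)), Function('C')(Mul(Add(-1, 4), -1), Function('w')(-5))) = Mul(Add(18, Mul(9, 15)), 12) = Mul(Add(18, 135), 12) = Mul(153, 12) = 1836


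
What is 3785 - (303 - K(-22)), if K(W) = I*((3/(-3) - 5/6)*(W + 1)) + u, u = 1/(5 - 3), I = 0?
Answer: 6965/2 ≈ 3482.5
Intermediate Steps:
u = ½ (u = 1/2 = ½ ≈ 0.50000)
K(W) = ½ (K(W) = 0*((3/(-3) - 5/6)*(W + 1)) + ½ = 0*((3*(-⅓) - 5*⅙)*(1 + W)) + ½ = 0*((-1 - ⅚)*(1 + W)) + ½ = 0*(-11*(1 + W)/6) + ½ = 0*(-11/6 - 11*W/6) + ½ = 0 + ½ = ½)
3785 - (303 - K(-22)) = 3785 - (303 - 1*½) = 3785 - (303 - ½) = 3785 - 1*605/2 = 3785 - 605/2 = 6965/2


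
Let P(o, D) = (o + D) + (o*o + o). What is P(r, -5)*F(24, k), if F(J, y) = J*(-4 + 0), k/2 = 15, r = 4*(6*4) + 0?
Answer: -902688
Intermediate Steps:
r = 96 (r = 4*24 + 0 = 96 + 0 = 96)
k = 30 (k = 2*15 = 30)
F(J, y) = -4*J (F(J, y) = J*(-4) = -4*J)
P(o, D) = D + o² + 2*o (P(o, D) = (D + o) + (o² + o) = (D + o) + (o + o²) = D + o² + 2*o)
P(r, -5)*F(24, k) = (-5 + 96² + 2*96)*(-4*24) = (-5 + 9216 + 192)*(-96) = 9403*(-96) = -902688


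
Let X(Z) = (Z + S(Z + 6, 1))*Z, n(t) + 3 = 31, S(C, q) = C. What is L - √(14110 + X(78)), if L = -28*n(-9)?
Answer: -784 - √26746 ≈ -947.54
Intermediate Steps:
n(t) = 28 (n(t) = -3 + 31 = 28)
X(Z) = Z*(6 + 2*Z) (X(Z) = (Z + (Z + 6))*Z = (Z + (6 + Z))*Z = (6 + 2*Z)*Z = Z*(6 + 2*Z))
L = -784 (L = -28*28 = -784)
L - √(14110 + X(78)) = -784 - √(14110 + 2*78*(3 + 78)) = -784 - √(14110 + 2*78*81) = -784 - √(14110 + 12636) = -784 - √26746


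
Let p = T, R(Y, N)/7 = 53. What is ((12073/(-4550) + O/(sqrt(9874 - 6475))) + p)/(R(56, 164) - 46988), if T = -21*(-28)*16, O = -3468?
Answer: -42794327/212107350 + 1156*sqrt(3399)/52817061 ≈ -0.20048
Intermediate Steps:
R(Y, N) = 371 (R(Y, N) = 7*53 = 371)
T = 9408 (T = 588*16 = 9408)
p = 9408
((12073/(-4550) + O/(sqrt(9874 - 6475))) + p)/(R(56, 164) - 46988) = ((12073/(-4550) - 3468/sqrt(9874 - 6475)) + 9408)/(371 - 46988) = ((12073*(-1/4550) - 3468*sqrt(3399)/3399) + 9408)/(-46617) = ((-12073/4550 - 1156*sqrt(3399)/1133) + 9408)*(-1/46617) = (42794327/4550 - 1156*sqrt(3399)/1133)*(-1/46617) = -42794327/212107350 + 1156*sqrt(3399)/52817061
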